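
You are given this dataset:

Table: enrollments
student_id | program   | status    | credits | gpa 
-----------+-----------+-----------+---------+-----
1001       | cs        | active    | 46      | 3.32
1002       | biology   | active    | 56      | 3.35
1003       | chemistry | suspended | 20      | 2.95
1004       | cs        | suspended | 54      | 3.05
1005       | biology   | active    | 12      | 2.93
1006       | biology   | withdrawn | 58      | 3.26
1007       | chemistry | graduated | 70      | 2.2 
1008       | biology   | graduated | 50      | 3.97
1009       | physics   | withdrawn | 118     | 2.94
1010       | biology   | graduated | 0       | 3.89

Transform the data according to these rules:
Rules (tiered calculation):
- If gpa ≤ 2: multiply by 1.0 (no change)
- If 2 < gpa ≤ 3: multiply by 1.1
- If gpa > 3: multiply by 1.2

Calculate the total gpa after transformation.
37.13

Step 1: Tier 1 (gpa ≤ 2): 0 records, sum = 0 × 1.0 = 0.0
Step 2: Tier 2 (2 < gpa ≤ 3): 4 records, sum = 11.02 × 1.1 = 12.12
Step 3: Tier 3 (gpa > 3): 6 records, sum = 20.84 × 1.2 = 25.01
Step 4: Final sum = 0.0 + 12.12 + 25.01 = 37.13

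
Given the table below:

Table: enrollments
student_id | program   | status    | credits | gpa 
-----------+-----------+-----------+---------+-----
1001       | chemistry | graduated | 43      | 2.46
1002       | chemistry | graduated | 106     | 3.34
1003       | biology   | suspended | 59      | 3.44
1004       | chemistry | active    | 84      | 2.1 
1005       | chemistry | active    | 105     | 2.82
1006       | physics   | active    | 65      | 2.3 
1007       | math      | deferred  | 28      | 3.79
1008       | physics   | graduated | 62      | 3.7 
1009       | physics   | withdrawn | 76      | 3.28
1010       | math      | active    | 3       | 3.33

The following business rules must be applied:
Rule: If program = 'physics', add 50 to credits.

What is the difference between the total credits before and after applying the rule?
150

Step 1: Original sum of credits = 631
Step 2: 3 records have program = 'physics'
Step 3: Each affected record changes by 50
Step 4: Total change = 3 × 50 = 150
Step 5: New sum = 631 + 150 = 781
Step 6: Difference = |781 - 631| = 150
        (Sum increased by 150)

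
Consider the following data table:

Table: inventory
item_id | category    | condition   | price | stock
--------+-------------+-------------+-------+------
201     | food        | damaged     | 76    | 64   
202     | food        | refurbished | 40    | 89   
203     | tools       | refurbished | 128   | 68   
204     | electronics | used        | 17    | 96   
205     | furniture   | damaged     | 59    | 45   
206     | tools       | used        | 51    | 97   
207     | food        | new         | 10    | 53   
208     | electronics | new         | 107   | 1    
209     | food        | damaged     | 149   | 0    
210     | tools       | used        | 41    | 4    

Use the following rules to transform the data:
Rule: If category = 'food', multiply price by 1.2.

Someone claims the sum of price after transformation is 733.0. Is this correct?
Yes, the result is correct.

Step 1: Calculate the correct sum after transformation
Step 2: Apply multiplier 1.2 to records where category = 'food'
Step 3: Correct result = 733.0
Step 4: Claimed result = 733.0
Step 5: 733.0 = 733.0 ✓
Conclusion: The claimed result is correct.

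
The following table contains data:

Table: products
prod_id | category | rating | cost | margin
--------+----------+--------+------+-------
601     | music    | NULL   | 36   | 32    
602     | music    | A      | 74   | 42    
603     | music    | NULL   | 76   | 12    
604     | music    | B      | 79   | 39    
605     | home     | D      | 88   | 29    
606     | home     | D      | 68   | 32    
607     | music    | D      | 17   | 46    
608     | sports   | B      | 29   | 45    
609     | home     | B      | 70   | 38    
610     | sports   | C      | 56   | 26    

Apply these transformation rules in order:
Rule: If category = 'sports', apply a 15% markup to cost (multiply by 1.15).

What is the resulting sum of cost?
605.75

Step 1: Records with category = 'sports' have total cost = 85
Step 2: Apply multiplier: 85 × 1.15 = 97.75
Step 3: Other records total: 508
Step 4: Final sum = 97.75 + 508 = 605.75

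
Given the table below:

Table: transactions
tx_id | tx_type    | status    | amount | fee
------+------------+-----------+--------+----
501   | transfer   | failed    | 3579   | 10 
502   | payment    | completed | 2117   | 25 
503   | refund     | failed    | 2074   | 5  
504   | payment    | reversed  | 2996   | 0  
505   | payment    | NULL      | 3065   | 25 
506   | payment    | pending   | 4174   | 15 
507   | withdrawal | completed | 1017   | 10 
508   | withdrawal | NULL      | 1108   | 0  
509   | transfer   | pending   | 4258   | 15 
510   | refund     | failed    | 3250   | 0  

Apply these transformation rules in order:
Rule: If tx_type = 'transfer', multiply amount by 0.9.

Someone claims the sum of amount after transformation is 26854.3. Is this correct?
Yes, the result is correct.

Step 1: Calculate the correct sum after transformation
Step 2: Apply multiplier 0.9 to records where tx_type = 'transfer'
Step 3: Correct result = 26854.3
Step 4: Claimed result = 26854.3
Step 5: 26854.3 = 26854.3 ✓
Conclusion: The claimed result is correct.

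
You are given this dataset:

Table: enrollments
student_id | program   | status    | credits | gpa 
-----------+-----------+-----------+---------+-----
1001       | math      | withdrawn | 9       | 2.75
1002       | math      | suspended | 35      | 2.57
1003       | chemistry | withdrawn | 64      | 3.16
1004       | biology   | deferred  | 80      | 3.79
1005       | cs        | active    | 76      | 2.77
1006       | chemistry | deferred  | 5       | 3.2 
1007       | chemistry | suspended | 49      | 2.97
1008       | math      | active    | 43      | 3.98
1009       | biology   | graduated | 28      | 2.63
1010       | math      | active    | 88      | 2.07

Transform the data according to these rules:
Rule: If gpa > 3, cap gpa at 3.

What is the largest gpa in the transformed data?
3

Step 1: Original maximum gpa = 3.98
Step 2: Apply cap at 3
Step 3: 4 records had gpa > 3 and were capped
Step 4: Maximum after transformation = 3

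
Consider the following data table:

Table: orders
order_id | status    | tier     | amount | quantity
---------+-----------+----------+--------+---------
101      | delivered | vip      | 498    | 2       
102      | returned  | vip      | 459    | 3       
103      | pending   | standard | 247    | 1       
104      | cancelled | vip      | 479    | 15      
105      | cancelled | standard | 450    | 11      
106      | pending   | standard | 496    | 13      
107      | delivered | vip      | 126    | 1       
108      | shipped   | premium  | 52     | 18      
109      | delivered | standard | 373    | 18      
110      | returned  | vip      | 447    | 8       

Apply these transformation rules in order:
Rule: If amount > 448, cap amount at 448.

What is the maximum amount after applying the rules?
448

Step 1: Original maximum amount = 498
Step 2: Apply cap at 448
Step 3: 5 records had amount > 448 and were capped
Step 4: Maximum after transformation = 448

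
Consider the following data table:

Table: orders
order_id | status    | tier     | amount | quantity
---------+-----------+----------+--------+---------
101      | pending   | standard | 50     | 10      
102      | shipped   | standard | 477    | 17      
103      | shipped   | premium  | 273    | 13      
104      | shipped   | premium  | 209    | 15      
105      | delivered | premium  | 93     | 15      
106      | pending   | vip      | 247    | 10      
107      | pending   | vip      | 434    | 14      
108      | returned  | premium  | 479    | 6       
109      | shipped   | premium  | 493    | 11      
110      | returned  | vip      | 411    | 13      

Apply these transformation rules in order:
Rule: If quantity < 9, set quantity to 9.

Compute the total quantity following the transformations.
127

Step 1: 1 records have quantity < 9
Step 2: These records originally summed to 6
Step 3: After setting to minimum: 1 × 9 = 9
Step 4: Unaffected records sum: 118
Step 5: Final sum = 9 + 118 = 127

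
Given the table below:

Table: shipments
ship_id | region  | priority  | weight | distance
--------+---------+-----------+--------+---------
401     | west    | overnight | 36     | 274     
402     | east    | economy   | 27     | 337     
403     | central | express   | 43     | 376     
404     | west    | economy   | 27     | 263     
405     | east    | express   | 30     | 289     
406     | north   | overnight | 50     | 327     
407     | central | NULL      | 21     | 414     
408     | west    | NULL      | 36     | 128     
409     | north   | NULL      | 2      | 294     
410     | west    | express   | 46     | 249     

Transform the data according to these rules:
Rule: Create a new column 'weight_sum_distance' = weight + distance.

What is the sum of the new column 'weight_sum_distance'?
3269

Step 1: For each record, compute weight + distance
Example calculations:
  36 + 274 = 310
  27 + 337 = 364
  43 + 376 = 419
  ...
Step 2: Sum all derived values
Step 3: Total = 3269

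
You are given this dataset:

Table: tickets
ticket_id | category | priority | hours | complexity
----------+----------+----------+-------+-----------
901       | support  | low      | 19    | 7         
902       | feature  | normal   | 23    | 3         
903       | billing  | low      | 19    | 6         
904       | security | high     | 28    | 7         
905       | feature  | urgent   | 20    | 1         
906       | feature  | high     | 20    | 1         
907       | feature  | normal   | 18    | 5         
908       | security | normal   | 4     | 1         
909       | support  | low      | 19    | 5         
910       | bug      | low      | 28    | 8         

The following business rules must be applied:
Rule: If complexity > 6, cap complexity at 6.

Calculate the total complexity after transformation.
40

Step 1: 3 records have complexity > 6
Step 2: These records originally summed to 22
Step 3: After capping: 3 × 6 = 18
Step 4: Unaffected records sum: 22
Step 5: Final sum = 18 + 22 = 40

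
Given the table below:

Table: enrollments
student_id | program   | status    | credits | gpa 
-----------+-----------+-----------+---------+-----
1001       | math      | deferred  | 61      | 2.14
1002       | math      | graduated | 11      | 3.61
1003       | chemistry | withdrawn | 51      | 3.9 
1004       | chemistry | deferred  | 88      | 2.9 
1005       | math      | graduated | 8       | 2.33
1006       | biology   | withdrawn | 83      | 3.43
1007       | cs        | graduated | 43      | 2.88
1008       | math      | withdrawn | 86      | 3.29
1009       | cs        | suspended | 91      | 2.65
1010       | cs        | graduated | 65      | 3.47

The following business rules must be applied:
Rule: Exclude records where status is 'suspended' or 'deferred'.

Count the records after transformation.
7

Step 1: Count records to exclude
  - 1 (suspended) + 2 (deferred) = 3 records
Step 2: Total records: 10
Step 3: Remaining = 10 - 3 = 7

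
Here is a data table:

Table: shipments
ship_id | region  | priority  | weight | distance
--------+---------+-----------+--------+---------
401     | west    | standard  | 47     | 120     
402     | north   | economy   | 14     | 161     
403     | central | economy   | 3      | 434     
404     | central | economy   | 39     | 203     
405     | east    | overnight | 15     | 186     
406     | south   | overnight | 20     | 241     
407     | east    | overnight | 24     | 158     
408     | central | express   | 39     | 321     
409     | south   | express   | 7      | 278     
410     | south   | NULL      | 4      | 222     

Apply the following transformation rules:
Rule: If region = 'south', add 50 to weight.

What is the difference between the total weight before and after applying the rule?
150

Step 1: Original sum of weight = 212
Step 2: 3 records have region = 'south'
Step 3: Each affected record changes by 50
Step 4: Total change = 3 × 50 = 150
Step 5: New sum = 212 + 150 = 362
Step 6: Difference = |362 - 212| = 150
        (Sum increased by 150)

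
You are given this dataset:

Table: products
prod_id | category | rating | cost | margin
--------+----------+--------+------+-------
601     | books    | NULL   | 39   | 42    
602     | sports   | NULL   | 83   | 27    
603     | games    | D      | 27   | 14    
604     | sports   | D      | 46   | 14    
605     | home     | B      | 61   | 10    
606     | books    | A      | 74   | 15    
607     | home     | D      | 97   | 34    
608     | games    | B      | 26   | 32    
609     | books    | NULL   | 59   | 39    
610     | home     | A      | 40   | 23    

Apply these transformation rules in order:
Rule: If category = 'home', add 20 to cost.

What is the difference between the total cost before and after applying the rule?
60

Step 1: Original sum of cost = 552
Step 2: 3 records have category = 'home'
Step 3: Each affected record changes by 20
Step 4: Total change = 3 × 20 = 60
Step 5: New sum = 552 + 60 = 612
Step 6: Difference = |612 - 552| = 60
        (Sum increased by 60)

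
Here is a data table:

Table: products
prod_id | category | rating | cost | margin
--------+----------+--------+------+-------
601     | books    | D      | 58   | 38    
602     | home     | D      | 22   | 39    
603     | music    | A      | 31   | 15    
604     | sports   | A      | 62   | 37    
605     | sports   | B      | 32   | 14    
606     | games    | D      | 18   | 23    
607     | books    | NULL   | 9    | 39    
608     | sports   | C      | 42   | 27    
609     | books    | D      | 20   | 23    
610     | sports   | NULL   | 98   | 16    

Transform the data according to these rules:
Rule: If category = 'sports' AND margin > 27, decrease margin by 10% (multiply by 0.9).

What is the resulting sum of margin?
267.3

Step 1: Find records where category = 'sports' AND margin > 27
Step 2: 1 records match, summing to 37
Step 3: After multiplier: 37 × 0.9 = 33.3
Step 4: Unaffected records sum: 234
Step 5: Final sum = 33.3 + 234 = 267.3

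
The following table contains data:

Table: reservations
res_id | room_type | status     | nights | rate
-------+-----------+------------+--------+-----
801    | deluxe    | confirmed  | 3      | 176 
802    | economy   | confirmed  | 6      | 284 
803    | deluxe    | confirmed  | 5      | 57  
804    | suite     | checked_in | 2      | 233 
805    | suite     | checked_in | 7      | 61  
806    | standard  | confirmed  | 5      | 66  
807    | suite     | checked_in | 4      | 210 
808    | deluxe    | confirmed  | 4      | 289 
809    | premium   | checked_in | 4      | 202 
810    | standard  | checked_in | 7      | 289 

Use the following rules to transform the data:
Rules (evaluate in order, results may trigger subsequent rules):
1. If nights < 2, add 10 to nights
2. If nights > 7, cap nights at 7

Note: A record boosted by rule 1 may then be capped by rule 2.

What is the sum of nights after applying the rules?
47

Step 1: Apply rule 1 to records with nights < 2
  - 0 records get bonus of 10
  - Of these, 0 records then exceed 7 and get capped
Step 2: Apply rule 2 to records with nights > 7
  - 0 records (original) are capped
Step 3: Calculate final sum = 47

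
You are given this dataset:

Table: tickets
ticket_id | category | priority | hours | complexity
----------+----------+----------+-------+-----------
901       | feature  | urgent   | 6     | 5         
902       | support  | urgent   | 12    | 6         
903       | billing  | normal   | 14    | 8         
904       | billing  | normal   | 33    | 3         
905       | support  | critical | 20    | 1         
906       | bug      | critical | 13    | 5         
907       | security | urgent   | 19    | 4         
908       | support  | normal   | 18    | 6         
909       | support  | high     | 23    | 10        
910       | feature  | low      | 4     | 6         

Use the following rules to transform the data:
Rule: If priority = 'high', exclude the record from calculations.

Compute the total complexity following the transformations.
44

Step 1: Identify records where priority = 'high'
Step 2: The excluded records sum to 10
Step 3: Original total complexity = 54
Step 4: Remaining total = 54 - 10 = 44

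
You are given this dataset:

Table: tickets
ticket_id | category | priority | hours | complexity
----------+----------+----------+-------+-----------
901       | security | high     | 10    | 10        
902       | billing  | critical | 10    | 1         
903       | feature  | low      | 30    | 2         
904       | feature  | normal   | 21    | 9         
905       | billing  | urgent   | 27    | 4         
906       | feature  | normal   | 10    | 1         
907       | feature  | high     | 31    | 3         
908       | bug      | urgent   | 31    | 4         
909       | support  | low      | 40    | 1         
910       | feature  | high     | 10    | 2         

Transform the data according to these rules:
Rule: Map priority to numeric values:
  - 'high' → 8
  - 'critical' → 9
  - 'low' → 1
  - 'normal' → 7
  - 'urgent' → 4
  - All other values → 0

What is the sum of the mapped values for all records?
57

Step 1: Apply mapping to each record
Step 2: Count by status:
  'high': 3 records × 8 = 24
  'critical': 1 records × 9 = 9
  'low': 2 records × 1 = 2
  'normal': 2 records × 7 = 14
  'urgent': 2 records × 4 = 8
Step 3: Sum all mapped values = 57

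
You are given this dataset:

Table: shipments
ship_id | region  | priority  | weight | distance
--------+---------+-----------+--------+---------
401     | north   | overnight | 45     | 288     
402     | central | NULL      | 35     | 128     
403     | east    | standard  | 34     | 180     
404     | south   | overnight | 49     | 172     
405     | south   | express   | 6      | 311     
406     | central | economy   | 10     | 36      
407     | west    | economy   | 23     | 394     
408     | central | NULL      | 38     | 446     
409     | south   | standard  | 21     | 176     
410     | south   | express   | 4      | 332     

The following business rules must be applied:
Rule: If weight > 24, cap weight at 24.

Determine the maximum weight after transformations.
24

Step 1: Original maximum weight = 49
Step 2: Apply cap at 24
Step 3: 5 records had weight > 24 and were capped
Step 4: Maximum after transformation = 24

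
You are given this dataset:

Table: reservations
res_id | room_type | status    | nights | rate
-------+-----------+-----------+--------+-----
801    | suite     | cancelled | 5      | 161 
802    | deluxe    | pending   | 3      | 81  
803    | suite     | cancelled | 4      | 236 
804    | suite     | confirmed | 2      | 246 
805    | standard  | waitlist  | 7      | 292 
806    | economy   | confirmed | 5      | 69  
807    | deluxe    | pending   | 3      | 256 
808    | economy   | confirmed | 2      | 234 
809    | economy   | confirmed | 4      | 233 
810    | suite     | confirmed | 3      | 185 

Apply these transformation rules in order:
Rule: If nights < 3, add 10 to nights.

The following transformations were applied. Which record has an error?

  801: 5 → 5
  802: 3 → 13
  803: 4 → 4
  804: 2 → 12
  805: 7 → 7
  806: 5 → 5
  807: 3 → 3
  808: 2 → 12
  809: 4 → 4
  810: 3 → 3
Record 802 has an error. The correct transformed value should be 3, not 13.

Step 1: Check each record against the rule
Step 2: Record 802 has nights = 3
Step 3: Since 3 >= 3, the bonus should not have been applied
Step 4: Correct value = 3, but claimed value = 13
Conclusion: Record 802 has the error.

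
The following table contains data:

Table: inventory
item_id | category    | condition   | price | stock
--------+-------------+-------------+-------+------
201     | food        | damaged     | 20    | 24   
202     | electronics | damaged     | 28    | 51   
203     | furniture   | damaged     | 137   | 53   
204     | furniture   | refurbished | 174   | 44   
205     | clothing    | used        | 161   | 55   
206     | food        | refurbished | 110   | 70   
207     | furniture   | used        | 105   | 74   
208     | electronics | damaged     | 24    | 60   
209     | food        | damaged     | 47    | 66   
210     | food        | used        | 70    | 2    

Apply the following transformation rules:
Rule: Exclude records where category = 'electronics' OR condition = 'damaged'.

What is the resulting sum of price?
620

Step 1: Find records where category = 'electronics' OR condition = 'damaged'
Step 2: 5 records match, summing to 256
Step 3: Original sum: 876
Step 4: Remaining sum = 876 - 256 = 620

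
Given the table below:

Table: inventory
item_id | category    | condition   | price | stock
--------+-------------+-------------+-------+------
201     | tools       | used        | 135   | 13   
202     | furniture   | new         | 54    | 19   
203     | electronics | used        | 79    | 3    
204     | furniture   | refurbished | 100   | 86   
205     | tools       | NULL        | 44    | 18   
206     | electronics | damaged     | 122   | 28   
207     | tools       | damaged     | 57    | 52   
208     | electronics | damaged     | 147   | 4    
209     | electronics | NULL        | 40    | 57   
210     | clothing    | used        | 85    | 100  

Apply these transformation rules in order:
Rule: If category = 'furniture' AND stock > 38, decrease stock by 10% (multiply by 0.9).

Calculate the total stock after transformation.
371.4

Step 1: Find records where category = 'furniture' AND stock > 38
Step 2: 1 records match, summing to 86
Step 3: After multiplier: 86 × 0.9 = 77.4
Step 4: Unaffected records sum: 294
Step 5: Final sum = 77.4 + 294 = 371.4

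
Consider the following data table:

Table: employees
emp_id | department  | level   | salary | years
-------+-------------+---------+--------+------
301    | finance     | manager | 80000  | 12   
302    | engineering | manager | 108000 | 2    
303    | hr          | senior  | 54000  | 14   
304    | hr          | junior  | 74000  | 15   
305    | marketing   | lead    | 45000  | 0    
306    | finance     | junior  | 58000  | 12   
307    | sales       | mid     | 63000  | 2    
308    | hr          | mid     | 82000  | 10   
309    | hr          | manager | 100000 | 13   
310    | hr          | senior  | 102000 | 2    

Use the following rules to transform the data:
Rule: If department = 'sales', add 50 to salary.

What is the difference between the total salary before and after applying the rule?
50

Step 1: Original sum of salary = 766000
Step 2: 1 records have department = 'sales'
Step 3: Each affected record changes by 50
Step 4: Total change = 1 × 50 = 50
Step 5: New sum = 766000 + 50 = 766050
Step 6: Difference = |766050 - 766000| = 50
        (Sum increased by 50)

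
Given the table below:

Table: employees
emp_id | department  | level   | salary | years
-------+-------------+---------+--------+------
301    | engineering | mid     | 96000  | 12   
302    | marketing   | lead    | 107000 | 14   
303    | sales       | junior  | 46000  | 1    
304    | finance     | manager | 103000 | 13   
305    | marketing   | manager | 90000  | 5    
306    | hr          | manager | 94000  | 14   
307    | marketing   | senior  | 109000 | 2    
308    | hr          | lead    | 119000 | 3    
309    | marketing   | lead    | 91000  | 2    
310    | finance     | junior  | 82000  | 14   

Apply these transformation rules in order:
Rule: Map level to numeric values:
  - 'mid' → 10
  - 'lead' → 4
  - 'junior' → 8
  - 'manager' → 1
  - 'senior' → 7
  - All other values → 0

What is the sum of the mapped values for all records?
48

Step 1: Apply mapping to each record
Step 2: Count by status:
  'mid': 1 records × 10 = 10
  'lead': 3 records × 4 = 12
  'junior': 2 records × 8 = 16
  'manager': 3 records × 1 = 3
  'senior': 1 records × 7 = 7
Step 3: Sum all mapped values = 48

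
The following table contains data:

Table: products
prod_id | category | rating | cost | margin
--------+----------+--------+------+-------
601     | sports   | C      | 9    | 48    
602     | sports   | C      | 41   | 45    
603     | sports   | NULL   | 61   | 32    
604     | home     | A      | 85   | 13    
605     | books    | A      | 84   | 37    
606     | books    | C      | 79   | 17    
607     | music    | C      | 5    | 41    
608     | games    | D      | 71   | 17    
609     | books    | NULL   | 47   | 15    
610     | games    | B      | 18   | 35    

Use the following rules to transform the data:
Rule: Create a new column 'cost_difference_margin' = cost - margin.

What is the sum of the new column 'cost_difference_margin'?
200

Step 1: For each record, compute cost - margin
Example calculations:
  9 - 48 = -39
  41 - 45 = -4
  61 - 32 = 29
  ...
Step 2: Sum all derived values
Step 3: Total = 200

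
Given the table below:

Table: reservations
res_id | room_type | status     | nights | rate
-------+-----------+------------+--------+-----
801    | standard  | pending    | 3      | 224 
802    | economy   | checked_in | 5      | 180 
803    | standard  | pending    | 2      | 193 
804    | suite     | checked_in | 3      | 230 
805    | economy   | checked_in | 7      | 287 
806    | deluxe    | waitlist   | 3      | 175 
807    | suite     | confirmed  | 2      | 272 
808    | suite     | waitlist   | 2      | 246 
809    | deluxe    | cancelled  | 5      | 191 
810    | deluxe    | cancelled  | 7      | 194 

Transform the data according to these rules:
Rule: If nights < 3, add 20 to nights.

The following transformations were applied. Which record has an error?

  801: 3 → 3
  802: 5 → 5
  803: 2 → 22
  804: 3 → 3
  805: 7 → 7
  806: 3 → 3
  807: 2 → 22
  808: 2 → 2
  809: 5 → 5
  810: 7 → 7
Record 808 has an error. The correct transformed value should be 22, not 2.

Step 1: Check each record against the rule
Step 2: Record 808 has nights = 2
Step 3: Since 2 < 3, the bonus should have been applied
Step 4: Correct value = 22, but claimed value = 2
Conclusion: Record 808 has the error.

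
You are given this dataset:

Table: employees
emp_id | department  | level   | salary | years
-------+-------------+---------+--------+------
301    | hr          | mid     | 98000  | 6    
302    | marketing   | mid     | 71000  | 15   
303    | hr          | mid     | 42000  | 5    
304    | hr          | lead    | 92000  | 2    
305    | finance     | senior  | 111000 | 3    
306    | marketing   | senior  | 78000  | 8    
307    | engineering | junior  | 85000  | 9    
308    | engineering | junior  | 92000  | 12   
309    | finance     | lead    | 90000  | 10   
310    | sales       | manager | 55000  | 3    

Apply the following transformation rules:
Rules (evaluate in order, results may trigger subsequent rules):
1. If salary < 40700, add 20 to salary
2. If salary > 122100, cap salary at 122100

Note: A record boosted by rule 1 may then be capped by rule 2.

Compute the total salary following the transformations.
814000

Step 1: Apply rule 1 to records with salary < 40700
  - 0 records get bonus of 20
  - Of these, 0 records then exceed 122100 and get capped
Step 2: Apply rule 2 to records with salary > 122100
  - 0 records (original) are capped
Step 3: Calculate final sum = 814000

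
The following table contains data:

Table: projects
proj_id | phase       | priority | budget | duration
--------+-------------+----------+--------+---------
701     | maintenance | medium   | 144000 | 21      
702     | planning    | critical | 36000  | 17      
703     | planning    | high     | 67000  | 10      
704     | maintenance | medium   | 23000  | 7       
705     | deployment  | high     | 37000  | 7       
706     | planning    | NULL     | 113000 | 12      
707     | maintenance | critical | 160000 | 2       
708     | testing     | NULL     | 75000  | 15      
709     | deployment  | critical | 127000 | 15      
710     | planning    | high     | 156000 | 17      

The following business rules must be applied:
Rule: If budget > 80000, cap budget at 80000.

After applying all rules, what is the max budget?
80000

Step 1: Original maximum budget = 160000
Step 2: Apply cap at 80000
Step 3: 5 records had budget > 80000 and were capped
Step 4: Maximum after transformation = 80000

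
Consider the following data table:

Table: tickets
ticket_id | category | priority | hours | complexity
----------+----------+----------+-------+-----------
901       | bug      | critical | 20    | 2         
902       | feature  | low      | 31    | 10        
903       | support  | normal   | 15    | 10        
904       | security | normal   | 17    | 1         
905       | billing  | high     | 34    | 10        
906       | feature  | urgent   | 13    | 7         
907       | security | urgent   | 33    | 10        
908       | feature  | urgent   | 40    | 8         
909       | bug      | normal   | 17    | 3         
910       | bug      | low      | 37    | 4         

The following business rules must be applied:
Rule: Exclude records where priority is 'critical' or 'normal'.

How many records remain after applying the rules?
6

Step 1: Count records to exclude
  - 1 (critical) + 3 (normal) = 4 records
Step 2: Total records: 10
Step 3: Remaining = 10 - 4 = 6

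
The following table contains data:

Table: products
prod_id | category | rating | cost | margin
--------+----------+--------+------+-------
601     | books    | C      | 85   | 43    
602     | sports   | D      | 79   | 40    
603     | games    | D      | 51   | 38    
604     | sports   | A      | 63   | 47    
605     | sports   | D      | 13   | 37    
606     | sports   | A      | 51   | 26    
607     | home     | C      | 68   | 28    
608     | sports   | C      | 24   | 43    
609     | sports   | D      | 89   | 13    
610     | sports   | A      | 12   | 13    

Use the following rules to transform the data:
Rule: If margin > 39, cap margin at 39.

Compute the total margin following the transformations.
311

Step 1: 4 records have margin > 39
Step 2: These records originally summed to 173
Step 3: After capping: 4 × 39 = 156
Step 4: Unaffected records sum: 155
Step 5: Final sum = 156 + 155 = 311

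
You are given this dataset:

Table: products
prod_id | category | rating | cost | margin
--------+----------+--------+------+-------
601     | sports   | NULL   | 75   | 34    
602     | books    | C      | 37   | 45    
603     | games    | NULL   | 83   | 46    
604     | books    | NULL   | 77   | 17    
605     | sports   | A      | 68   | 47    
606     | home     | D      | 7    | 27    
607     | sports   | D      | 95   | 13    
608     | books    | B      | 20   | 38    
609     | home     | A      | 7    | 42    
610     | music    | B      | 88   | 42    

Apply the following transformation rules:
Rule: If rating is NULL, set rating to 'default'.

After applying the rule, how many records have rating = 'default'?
3

Step 1: Count records where rating IS NULL
Step 2: Found 3 records with NULL rating
Step 3: These records will have rating set to 'default'
Step 4: Records already having rating = 'default': 0
Step 5: Answer: 3 + 0 = 3 records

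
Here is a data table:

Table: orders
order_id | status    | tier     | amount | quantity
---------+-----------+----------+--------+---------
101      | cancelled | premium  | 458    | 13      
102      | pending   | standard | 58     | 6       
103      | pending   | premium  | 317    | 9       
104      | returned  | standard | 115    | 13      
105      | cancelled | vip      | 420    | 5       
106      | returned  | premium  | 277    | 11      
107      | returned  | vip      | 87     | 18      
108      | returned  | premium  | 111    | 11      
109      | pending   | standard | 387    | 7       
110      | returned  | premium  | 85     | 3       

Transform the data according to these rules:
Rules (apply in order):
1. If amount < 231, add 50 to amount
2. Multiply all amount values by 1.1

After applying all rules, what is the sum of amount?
2821.5

Step 1: Apply Rule 1 - Add 50 to records with amount < 231
  - 5 records affected: 456 + (5 × 50) = 706
  - Unaffected records: 1859
  - Sum after Rule 1: 2565
Step 2: Apply Rule 2 - Multiply all by 1.1
  - 2565 × 1.1 = 2821.5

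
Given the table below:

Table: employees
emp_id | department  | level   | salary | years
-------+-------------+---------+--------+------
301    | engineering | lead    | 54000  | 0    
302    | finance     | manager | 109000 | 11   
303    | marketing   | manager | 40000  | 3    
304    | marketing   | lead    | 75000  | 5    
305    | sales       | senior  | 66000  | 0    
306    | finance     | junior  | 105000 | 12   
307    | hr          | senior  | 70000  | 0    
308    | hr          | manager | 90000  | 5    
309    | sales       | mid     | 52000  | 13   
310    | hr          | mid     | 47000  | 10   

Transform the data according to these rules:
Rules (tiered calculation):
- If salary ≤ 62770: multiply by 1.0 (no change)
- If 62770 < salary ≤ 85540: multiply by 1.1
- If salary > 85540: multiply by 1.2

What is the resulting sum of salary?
789900.0

Step 1: Tier 1 (salary ≤ 62770): 4 records, sum = 193000 × 1.0 = 193000.0
Step 2: Tier 2 (62770 < salary ≤ 85540): 3 records, sum = 211000 × 1.1 = 232100.0
Step 3: Tier 3 (salary > 85540): 3 records, sum = 304000 × 1.2 = 364800.0
Step 4: Final sum = 193000.0 + 232100.0 + 364800.0 = 789900.0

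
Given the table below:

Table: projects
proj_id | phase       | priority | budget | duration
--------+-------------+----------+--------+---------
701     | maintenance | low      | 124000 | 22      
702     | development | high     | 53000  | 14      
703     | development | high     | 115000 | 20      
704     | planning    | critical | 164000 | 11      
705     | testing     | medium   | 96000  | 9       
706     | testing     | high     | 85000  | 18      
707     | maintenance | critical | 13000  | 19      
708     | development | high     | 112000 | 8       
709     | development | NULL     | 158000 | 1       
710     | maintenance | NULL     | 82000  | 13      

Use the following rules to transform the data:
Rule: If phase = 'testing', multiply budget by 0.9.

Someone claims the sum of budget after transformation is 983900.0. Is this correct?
Yes, the result is correct.

Step 1: Calculate the correct sum after transformation
Step 2: Apply multiplier 0.9 to records where phase = 'testing'
Step 3: Correct result = 983900.0
Step 4: Claimed result = 983900.0
Step 5: 983900.0 = 983900.0 ✓
Conclusion: The claimed result is correct.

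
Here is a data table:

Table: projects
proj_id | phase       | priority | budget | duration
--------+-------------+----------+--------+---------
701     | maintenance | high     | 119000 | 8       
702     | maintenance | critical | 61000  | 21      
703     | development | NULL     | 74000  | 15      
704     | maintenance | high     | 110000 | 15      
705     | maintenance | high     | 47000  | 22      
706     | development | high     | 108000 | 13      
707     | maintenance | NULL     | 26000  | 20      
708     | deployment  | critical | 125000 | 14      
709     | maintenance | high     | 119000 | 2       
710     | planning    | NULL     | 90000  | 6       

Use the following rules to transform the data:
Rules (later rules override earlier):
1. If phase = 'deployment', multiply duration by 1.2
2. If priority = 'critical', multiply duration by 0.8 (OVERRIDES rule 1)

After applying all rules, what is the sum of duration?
129.0

Step 1: Rule 2 takes priority for records with priority = 'critical'
  - 2 records: 35 × 0.8 = 28.0
Step 2: Rule 1 applies to remaining records with phase = 'deployment'
  - 0 records: 0 × 1.2 = 0.0
Step 3: Other records unchanged: 101
Step 4: Final sum = 28.0 + 0.0 + 101 = 129.0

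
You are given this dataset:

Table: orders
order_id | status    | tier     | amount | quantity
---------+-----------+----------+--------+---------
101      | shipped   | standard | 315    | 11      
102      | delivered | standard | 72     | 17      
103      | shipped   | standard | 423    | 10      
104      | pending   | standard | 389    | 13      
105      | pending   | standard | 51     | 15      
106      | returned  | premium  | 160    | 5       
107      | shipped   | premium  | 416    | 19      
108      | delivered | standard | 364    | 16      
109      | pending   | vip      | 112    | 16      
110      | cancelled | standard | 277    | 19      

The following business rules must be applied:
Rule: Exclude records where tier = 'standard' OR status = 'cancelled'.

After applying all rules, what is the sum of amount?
688

Step 1: Find records where tier = 'standard' OR status = 'cancelled'
Step 2: 7 records match, summing to 1891
Step 3: Original sum: 2579
Step 4: Remaining sum = 2579 - 1891 = 688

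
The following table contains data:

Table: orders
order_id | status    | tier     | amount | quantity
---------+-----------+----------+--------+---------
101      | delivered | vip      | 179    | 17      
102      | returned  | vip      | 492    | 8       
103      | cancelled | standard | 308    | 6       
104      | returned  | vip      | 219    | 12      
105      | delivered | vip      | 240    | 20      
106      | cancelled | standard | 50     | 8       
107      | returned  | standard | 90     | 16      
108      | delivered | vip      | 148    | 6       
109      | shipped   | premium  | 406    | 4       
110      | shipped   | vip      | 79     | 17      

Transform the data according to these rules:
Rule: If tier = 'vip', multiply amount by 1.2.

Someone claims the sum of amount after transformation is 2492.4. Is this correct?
No, the correct result is 2482.4.

Step 1: Calculate the correct sum after transformation
Step 2: Apply multiplier 1.2 to records where tier = 'vip'
Step 3: Correct result = 2482.4
Step 4: Claimed result = 2492.4
Step 5: 2482.4 ≠ 2492.4
Conclusion: The claimed result is incorrect. The correct answer is 2482.4.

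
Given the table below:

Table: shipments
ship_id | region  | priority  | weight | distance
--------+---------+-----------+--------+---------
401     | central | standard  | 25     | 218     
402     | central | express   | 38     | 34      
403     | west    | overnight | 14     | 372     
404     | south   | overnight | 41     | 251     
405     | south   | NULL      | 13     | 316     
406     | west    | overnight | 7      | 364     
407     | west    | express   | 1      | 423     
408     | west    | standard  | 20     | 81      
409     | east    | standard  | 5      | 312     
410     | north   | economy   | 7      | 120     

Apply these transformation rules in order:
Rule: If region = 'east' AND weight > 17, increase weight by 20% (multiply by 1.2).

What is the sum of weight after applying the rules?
171

Step 1: Find records where region = 'east' AND weight > 17
Step 2: 0 records match, summing to 0
Step 3: After multiplier: 0 × 1.2 = 0.0
Step 4: Unaffected records sum: 171
Step 5: Final sum = 0.0 + 171 = 171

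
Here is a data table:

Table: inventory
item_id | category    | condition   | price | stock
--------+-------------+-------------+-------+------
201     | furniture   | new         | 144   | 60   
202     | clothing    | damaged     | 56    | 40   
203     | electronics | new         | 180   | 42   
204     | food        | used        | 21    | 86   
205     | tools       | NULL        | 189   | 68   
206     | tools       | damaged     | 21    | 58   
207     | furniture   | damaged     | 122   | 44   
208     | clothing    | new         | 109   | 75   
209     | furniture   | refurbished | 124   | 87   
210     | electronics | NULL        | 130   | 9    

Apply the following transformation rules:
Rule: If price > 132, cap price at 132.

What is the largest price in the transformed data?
132

Step 1: Original maximum price = 189
Step 2: Apply cap at 132
Step 3: 3 records had price > 132 and were capped
Step 4: Maximum after transformation = 132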